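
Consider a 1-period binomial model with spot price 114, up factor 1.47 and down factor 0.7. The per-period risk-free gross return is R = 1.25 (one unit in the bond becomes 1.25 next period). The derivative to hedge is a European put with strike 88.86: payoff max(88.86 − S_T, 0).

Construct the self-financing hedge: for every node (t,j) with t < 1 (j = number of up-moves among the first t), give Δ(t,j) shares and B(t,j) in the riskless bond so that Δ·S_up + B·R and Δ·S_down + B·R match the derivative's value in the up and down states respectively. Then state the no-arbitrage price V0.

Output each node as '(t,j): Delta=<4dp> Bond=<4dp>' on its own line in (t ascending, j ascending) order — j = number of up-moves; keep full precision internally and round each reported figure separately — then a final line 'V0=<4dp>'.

(0,0): Delta=-0.1032 Bond=13.8371
V0=2.0709

No-arbitrage ⇒ martingale measure with p* = (R−d)/(u−d) = 0.7143.
Payoff layer (t=1): V(1,0)=9.0600, V(1,1)=0.0000
  t=0,j=0: stock 114.0000 → up 167.5800 (V=0.0000), down 79.8000 (V=9.0600). Price 2.0709; hedge Δ=-0.1032, bond B=13.8371.
The time-0 hedge costs 2.0709, which is the no-arbitrage price.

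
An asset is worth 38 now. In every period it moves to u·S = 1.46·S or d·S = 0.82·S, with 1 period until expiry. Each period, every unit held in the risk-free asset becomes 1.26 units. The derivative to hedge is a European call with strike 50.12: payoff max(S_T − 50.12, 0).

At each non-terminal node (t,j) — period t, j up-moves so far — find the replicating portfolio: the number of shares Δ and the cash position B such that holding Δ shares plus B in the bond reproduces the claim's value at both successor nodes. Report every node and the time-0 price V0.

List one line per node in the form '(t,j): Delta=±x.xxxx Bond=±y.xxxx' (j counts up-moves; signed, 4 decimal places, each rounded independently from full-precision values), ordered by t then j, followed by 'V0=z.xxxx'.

(0,0): Delta=0.2204 Bond=-5.4504
V0=2.9246

Under the risk-neutral measure, an up-move has probability p* = (R−d)/(u−d) = 0.6875 and values discount at R = 1.26.
Payoff layer (t=1): V(1,0)=0.0000, V(1,1)=5.3600
Node (0,0) S=38.0000: V=(p*·5.3600+(1−p*)·0.0000)/1.26=2.9246; Δ=(5.3600−0.0000)/(55.4800−31.1600)=0.2204; B=V−Δ·S=-5.4504
Each (Δ,B) replicates both successor values, so the strategy is self-financing and V0 is arbitrage-free.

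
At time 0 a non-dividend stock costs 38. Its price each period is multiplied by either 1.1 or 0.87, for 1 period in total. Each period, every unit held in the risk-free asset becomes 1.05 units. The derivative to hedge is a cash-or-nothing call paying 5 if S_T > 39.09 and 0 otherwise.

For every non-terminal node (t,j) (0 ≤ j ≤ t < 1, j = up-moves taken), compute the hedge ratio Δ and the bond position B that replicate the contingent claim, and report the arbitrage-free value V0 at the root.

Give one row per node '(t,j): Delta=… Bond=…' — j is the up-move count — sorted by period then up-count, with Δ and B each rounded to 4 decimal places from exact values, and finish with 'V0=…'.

Risk-neutral probability p* = (R−d)/(u−d) = (1.05−0.87)/(1.1−0.87) = 0.7826.
Payoff layer (t=1): V(1,0)=0.0000, V(1,1)=5.0000
(0,0): S=38.0000. Δ = (V_up−V_dn)/(S_up−S_dn) = (5.0000−0.0000)/(41.8000−33.0600) = 0.5721. V = [p*·5.0000 + (1−p*)·0.0000]/1.05 = 3.7267. B = V − Δ·S = -18.0124.
Check: Δ(0,0)·S0 + B(0,0) = 3.7267 = V0.

(0,0): Delta=0.5721 Bond=-18.0124
V0=3.7267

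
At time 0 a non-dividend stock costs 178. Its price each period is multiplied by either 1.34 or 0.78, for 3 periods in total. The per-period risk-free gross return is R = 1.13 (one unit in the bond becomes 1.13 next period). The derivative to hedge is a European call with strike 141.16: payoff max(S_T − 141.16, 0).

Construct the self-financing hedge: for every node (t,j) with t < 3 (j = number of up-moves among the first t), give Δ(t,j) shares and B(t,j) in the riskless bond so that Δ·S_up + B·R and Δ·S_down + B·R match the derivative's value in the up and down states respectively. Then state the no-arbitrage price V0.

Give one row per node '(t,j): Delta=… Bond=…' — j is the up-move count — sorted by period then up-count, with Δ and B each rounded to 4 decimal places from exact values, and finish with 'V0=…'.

(0,0): Delta=0.9374 Bond=-84.6104
(1,0): Delta=0.7580 Bond=-70.7112
(1,1): Delta=1.0000 Bond=-110.5490
(2,0): Delta=0.0652 Bond=-4.8757
(2,1): Delta=1.0000 Bond=-124.9204
(2,2): Delta=1.0000 Bond=-124.9204
V0=82.2409

Risk-neutral probability p* = (R−d)/(u−d) = (1.13−0.78)/(1.34−0.78) = 0.6250.
Payoff layer (t=3): V(3,0)=0.0000, V(3,1)=3.9556, V(3,2)=108.1411, V(3,3)=287.1265
  t=2,j=0: stock 108.2952 → up 145.1156 (V=3.9556), down 84.4703 (V=0.0000). Price 2.1878; hedge Δ=0.0652, bond B=-4.8757.
  t=2,j=1: stock 186.0456 → up 249.3011 (V=108.1411), down 145.1156 (V=3.9556). Price 61.1252; hedge Δ=1.0000, bond B=-124.9204.
  t=2,j=2: stock 319.6168 → up 428.2865 (V=287.1265), down 249.3011 (V=108.1411). Price 194.6964; hedge Δ=1.0000, bond B=-124.9204.
  t=1,j=0: stock 138.8400 → up 186.0456 (V=61.1252), down 108.2952 (V=2.1878). Price 34.5343; hedge Δ=0.7580, bond B=-70.7112.
  t=1,j=1: stock 238.5200 → up 319.6168 (V=194.6964), down 186.0456 (V=61.1252). Price 127.9710; hedge Δ=1.0000, bond B=-110.5490.
  t=0,j=0: stock 178.0000 → up 238.5200 (V=127.9710), down 138.8400 (V=34.5343). Price 82.2409; hedge Δ=0.9374, bond B=-84.6104.
Check: Δ(0,0)·S0 + B(0,0) = 82.2409 = V0.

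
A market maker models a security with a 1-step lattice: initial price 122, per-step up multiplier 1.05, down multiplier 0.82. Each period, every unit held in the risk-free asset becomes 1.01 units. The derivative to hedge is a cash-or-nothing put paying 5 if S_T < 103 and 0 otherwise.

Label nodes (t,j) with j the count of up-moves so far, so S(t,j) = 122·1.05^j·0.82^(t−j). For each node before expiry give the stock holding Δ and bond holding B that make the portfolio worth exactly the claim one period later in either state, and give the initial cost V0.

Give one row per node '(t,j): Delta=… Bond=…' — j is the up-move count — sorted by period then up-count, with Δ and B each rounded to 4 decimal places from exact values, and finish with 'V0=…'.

(0,0): Delta=-0.1782 Bond=22.6001
V0=0.8610

Under the risk-neutral measure, an up-move has probability p* = (R−d)/(u−d) = 0.8261 and values discount at R = 1.01.
Terminal values V(1,·): V(1,0)=5.0000, V(1,1)=0.0000
Node (0,0) S=122.0000: V=(p*·0.0000+(1−p*)·5.0000)/1.01=0.8610; Δ=(0.0000−5.0000)/(128.1000−100.0400)=-0.1782; B=V−Δ·S=22.6001
The time-0 hedge costs 0.8610, which is the no-arbitrage price.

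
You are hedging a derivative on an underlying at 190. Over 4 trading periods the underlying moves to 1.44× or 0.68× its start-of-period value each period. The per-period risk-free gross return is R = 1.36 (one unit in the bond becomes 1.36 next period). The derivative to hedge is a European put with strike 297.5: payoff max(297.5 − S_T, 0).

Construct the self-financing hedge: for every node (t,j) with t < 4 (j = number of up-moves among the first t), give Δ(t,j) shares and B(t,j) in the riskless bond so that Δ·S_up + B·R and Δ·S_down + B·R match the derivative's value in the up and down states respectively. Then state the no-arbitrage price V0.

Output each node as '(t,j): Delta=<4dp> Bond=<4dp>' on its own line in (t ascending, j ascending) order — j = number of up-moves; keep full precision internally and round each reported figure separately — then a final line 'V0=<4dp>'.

(0,0): Delta=-0.0883 Bond=18.8349
(1,0): Delta=-0.6108 Bond=93.1282
(1,1): Delta=-0.0593 Bond=17.6728
(2,0): Delta=-1.0000 Bond=160.8456
(2,1): Delta=-0.5892 Bond=122.6318
(2,2): Delta=-0.0298 Bond=12.4354
(3,0): Delta=-1.0000 Bond=218.7500
(3,1): Delta=-1.0000 Bond=218.7500
(3,2): Delta=-0.5664 Bond=160.6650
(3,3): Delta=0.0000 Bond=0.0000
V0=2.0614

Since d<R<u, set p* = (R−d)/(u−d) = 0.8947; price each node as the discounted p*-expectation of its children.
Payoff layer (t=4): V(4,0)=256.8754, V(4,1)=211.4714, V(4,2)=115.3218, V(4,3)=0.0000, V(4,4)=0.0000
(3,0): S=59.7421. Δ = (V_up−V_dn)/(S_up−S_dn) = (211.4714−256.8754)/(86.0286−40.6246) = -1.0000. V = [p*·211.4714 + (1−p*)·256.8754]/1.36 = 159.0079. B = V − Δ·S = 218.7500.
(3,1): S=126.5126. Δ = (V_up−V_dn)/(S_up−S_dn) = (115.3218−211.4714)/(182.1782−86.0286) = -1.0000. V = [p*·115.3218 + (1−p*)·211.4714]/1.36 = 92.2374. B = V − Δ·S = 218.7500.
(3,2): S=267.9091. Δ = (V_up−V_dn)/(S_up−S_dn) = (0.0000−115.3218)/(385.7891−182.1782) = -0.5664. V = [p*·0.0000 + (1−p*)·115.3218]/1.36 = 8.9258. B = V − Δ·S = 160.6650.
(3,3): S=567.3370. Δ = (V_up−V_dn)/(S_up−S_dn) = (0.0000−0.0000)/(816.9652−385.7891) = 0.0000. V = [p*·0.0000 + (1−p*)·0.0000]/1.36 = 0.0000. B = V − Δ·S = 0.0000.
(2,0): S=87.8560. Δ = (V_up−V_dn)/(S_up−S_dn) = (92.2374−159.0079)/(126.5126−59.7421) = -1.0000. V = [p*·92.2374 + (1−p*)·159.0079]/1.36 = 72.9896. B = V − Δ·S = 160.8456.
(2,1): S=186.0480. Δ = (V_up−V_dn)/(S_up−S_dn) = (8.9258−92.2374)/(267.9091−126.5126) = -0.5892. V = [p*·8.9258 + (1−p*)·92.2374]/1.36 = 13.0114. B = V − Δ·S = 122.6318.
(2,2): S=393.9840. Δ = (V_up−V_dn)/(S_up−S_dn) = (0.0000−8.9258)/(567.3370−267.9091) = -0.0298. V = [p*·0.0000 + (1−p*)·8.9258]/1.36 = 0.6909. B = V − Δ·S = 12.4354.
(1,0): S=129.2000. Δ = (V_up−V_dn)/(S_up−S_dn) = (13.0114−72.9896)/(186.0480−87.8560) = -0.6108. V = [p*·13.0114 + (1−p*)·72.9896]/1.36 = 14.2095. B = V − Δ·S = 93.1282.
(1,1): S=273.6000. Δ = (V_up−V_dn)/(S_up−S_dn) = (0.6909−13.0114)/(393.9840−186.0480) = -0.0593. V = [p*·0.6909 + (1−p*)·13.0114]/1.36 = 1.4616. B = V − Δ·S = 17.6728.
(0,0): S=190.0000. Δ = (V_up−V_dn)/(S_up−S_dn) = (1.4616−14.2095)/(273.6000−129.2000) = -0.0883. V = [p*·1.4616 + (1−p*)·14.2095]/1.36 = 2.0614. B = V − Δ·S = 18.8349.
The time-0 hedge costs 2.0614, which is the no-arbitrage price.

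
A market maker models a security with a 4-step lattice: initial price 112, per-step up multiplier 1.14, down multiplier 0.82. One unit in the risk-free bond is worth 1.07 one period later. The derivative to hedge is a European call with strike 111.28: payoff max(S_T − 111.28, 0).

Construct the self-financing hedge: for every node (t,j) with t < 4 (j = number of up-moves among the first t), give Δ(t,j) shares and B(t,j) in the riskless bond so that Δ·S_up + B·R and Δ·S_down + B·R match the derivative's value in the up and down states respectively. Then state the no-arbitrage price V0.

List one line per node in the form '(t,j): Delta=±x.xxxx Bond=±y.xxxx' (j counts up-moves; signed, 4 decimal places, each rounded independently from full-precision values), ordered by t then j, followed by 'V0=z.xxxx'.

(0,0): Delta=0.8028 Bond=-59.8885
(1,0): Delta=0.4496 Bond=-31.6433
(1,1): Delta=0.8739 Bond=-73.1631
(2,0): Delta=0.0000 Bond=0.0000
(2,1): Delta=0.5401 Bond=-43.3386
(2,2): Delta=0.9411 Bond=-88.0694
(3,0): Delta=0.0000 Bond=0.0000
(3,1): Delta=0.0000 Bond=0.0000
(3,2): Delta=0.6489 Bond=-59.3566
(3,3): Delta=1.0000 Bond=-104.0000
V0=30.0237

Risk-neutral probability p* = (R−d)/(u−d) = (1.07−0.82)/(1.14−0.82) = 0.7813.
Terminal values V(4,·): V(4,0)=0.0000, V(4,1)=0.0000, V(4,2)=0.0000, V(4,3)=24.7850, V(4,4)=77.8835
(3,0): S=61.7532. Δ = (V_up−V_dn)/(S_up−S_dn) = (0.0000−0.0000)/(70.3987−50.6376) = 0.0000. V = [p*·0.0000 + (1−p*)·0.0000]/1.07 = 0.0000. B = V − Δ·S = 0.0000.
(3,1): S=85.8520. Δ = (V_up−V_dn)/(S_up−S_dn) = (0.0000−0.0000)/(97.8713−70.3987) = 0.0000. V = [p*·0.0000 + (1−p*)·0.0000]/1.07 = 0.0000. B = V − Δ·S = 0.0000.
(3,2): S=119.3553. Δ = (V_up−V_dn)/(S_up−S_dn) = (24.7850−0.0000)/(136.0650−97.8713) = 0.6489. V = [p*·24.7850 + (1−p*)·0.0000]/1.07 = 18.0965. B = V − Δ·S = -59.3566.
(3,3): S=165.9329. Δ = (V_up−V_dn)/(S_up−S_dn) = (77.8835−24.7850)/(189.1635−136.0650) = 1.0000. V = [p*·77.8835 + (1−p*)·24.7850]/1.07 = 61.9329. B = V − Δ·S = -104.0000.
(2,0): S=75.3088. Δ = (V_up−V_dn)/(S_up−S_dn) = (0.0000−0.0000)/(85.8520−61.7532) = 0.0000. V = [p*·0.0000 + (1−p*)·0.0000]/1.07 = 0.0000. B = V − Δ·S = 0.0000.
(2,1): S=104.6976. Δ = (V_up−V_dn)/(S_up−S_dn) = (18.0965−0.0000)/(119.3553−85.8520) = 0.5401. V = [p*·18.0965 + (1−p*)·0.0000]/1.07 = 13.2130. B = V − Δ·S = -43.3386.
(2,2): S=145.5552. Δ = (V_up−V_dn)/(S_up−S_dn) = (61.9329−18.0965)/(165.9329−119.3553) = 0.9411. V = [p*·61.9329 + (1−p*)·18.0965]/1.07 = 48.9194. B = V − Δ·S = -88.0694.
(1,0): S=91.8400. Δ = (V_up−V_dn)/(S_up−S_dn) = (13.2130−0.0000)/(104.6976−75.3088) = 0.4496. V = [p*·13.2130 + (1−p*)·0.0000]/1.07 = 9.6473. B = V − Δ·S = -31.6433.
(1,1): S=127.6800. Δ = (V_up−V_dn)/(S_up−S_dn) = (48.9194−13.2130)/(145.5552−104.6976) = 0.8739. V = [p*·48.9194 + (1−p*)·13.2130]/1.07 = 38.4192. B = V − Δ·S = -73.1631.
(0,0): S=112.0000. Δ = (V_up−V_dn)/(S_up−S_dn) = (38.4192−9.6473)/(127.6800−91.8400) = 0.8028. V = [p*·38.4192 + (1−p*)·9.6473]/1.07 = 30.0237. B = V − Δ·S = -59.8885.
Each (Δ,B) replicates both successor values, so the strategy is self-financing and V0 is arbitrage-free.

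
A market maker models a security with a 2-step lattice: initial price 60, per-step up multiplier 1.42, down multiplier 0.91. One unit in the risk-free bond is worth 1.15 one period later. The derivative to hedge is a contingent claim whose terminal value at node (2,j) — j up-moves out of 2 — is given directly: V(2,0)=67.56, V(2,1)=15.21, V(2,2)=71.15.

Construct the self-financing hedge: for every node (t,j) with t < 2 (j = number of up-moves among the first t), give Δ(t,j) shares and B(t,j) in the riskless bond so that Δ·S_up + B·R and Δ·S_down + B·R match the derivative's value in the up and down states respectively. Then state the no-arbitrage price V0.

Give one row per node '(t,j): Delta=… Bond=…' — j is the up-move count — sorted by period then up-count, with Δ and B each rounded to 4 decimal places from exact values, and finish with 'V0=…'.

Risk-neutral probability p* = (R−d)/(u−d) = (1.15−0.91)/(1.42−0.91) = 0.4706.
Payoff layer (t=2): V(2,0)=67.5600, V(2,1)=15.2100, V(2,2)=71.1500
Node (1,0) S=54.6000: V=(p*·15.2100+(1−p*)·67.5600)/1.15=37.3258; Δ=(15.2100−67.5600)/(77.5320−49.6860)=-1.8800; B=V−Δ·S=139.9729
Node (1,1) S=85.2000: V=(p*·71.1500+(1−p*)·15.2100)/1.15=36.1171; Δ=(71.1500−15.2100)/(120.9840−77.5320)=1.2874; B=V−Δ·S=-73.5691
Node (0,0) S=60.0000: V=(p*·36.1171+(1−p*)·37.3258)/1.15=31.9626; Δ=(36.1171−37.3258)/(85.2000−54.6000)=-0.0395; B=V−Δ·S=34.3326
Root portfolio cost Δ·60+B reproduces V0=31.9626.

(0,0): Delta=-0.0395 Bond=34.3326
(1,0): Delta=-1.8800 Bond=139.9729
(1,1): Delta=1.2874 Bond=-73.5691
V0=31.9626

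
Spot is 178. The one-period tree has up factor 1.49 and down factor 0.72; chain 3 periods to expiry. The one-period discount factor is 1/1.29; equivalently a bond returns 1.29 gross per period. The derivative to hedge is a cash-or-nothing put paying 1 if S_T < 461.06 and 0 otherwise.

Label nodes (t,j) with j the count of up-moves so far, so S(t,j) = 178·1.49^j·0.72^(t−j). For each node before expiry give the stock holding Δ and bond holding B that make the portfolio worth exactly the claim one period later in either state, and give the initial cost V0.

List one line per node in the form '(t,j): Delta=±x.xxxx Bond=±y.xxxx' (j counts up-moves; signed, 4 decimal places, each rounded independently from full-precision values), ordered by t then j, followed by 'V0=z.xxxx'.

The replicating-portfolio and risk-neutral prices coincide; use p* = (1.29−0.72)/(1.49−0.72) = 0.7403 for the latter.
Terminal values V(3,·): V(3,0)=1.0000, V(3,1)=1.0000, V(3,2)=1.0000, V(3,3)=0.0000
  t=2,j=0: stock 92.2752 → up 137.4900 (V=1.0000), down 66.4381 (V=1.0000). Price 0.7752; hedge Δ=0.0000, bond B=0.7752.
  t=2,j=1: stock 190.9584 → up 284.5280 (V=1.0000), down 137.4900 (V=1.0000). Price 0.7752; hedge Δ=0.0000, bond B=0.7752.
  t=2,j=2: stock 395.1778 → up 588.8149 (V=0.0000), down 284.5280 (V=1.0000). Price 0.2013; hedge Δ=-0.0033, bond B=1.5001.
  t=1,j=0: stock 128.1600 → up 190.9584 (V=0.7752), down 92.2752 (V=0.7752). Price 0.6009; hedge Δ=0.0000, bond B=0.6009.
  t=1,j=1: stock 265.2200 → up 395.1778 (V=0.2013), down 190.9584 (V=0.7752). Price 0.2716; hedge Δ=-0.0028, bond B=1.0169.
  t=0,j=0: stock 178.0000 → up 265.2200 (V=0.2716), down 128.1600 (V=0.6009). Price 0.2769; hedge Δ=-0.0024, bond B=0.7045.
The time-0 hedge costs 0.2769, which is the no-arbitrage price.

(0,0): Delta=-0.0024 Bond=0.7045
(1,0): Delta=0.0000 Bond=0.6009
(1,1): Delta=-0.0028 Bond=1.0169
(2,0): Delta=0.0000 Bond=0.7752
(2,1): Delta=0.0000 Bond=0.7752
(2,2): Delta=-0.0033 Bond=1.5001
V0=0.2769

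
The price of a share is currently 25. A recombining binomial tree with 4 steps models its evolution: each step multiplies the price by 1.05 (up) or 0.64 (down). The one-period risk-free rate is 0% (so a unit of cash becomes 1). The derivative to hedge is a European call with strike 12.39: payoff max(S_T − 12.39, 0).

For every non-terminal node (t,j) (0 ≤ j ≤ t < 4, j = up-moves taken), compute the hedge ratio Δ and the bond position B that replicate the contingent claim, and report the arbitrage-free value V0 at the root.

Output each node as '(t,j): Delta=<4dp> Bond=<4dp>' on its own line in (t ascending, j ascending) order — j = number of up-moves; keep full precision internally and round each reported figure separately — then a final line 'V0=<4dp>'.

(0,0): Delta=0.9524 Bond=-11.0873
(1,0): Delta=0.7207 Bond=-7.3796
(1,1): Delta=0.9720 Bond=-11.6022
(2,0): Delta=0.0000 Bond=0.0000
(2,1): Delta=0.7817 Bond=-8.4046
(2,2): Delta=0.9881 Bond=-12.0463
(3,0): Delta=0.0000 Bond=0.0000
(3,1): Delta=0.0000 Bond=0.0000
(3,2): Delta=0.8479 Bond=-9.5719
(3,3): Delta=1.0000 Bond=-12.3900
V0=12.7226

Under the risk-neutral measure, an up-move has probability p* = (R−d)/(u−d) = 0.8780 and values discount at R = 1.
Terminal payoffs: V(4,0)=0.0000, V(4,1)=0.0000, V(4,2)=0.0000, V(4,3)=6.1320, V(4,4)=17.9977
(3,0): S=6.5536. Δ = (V_up−V_dn)/(S_up−S_dn) = (0.0000−0.0000)/(6.8813−4.1943) = 0.0000. V = [p*·0.0000 + (1−p*)·0.0000]/1 = 0.0000. B = V − Δ·S = 0.0000.
(3,1): S=10.7520. Δ = (V_up−V_dn)/(S_up−S_dn) = (0.0000−0.0000)/(11.2896−6.8813) = 0.0000. V = [p*·0.0000 + (1−p*)·0.0000]/1 = 0.0000. B = V − Δ·S = 0.0000.
(3,2): S=17.6400. Δ = (V_up−V_dn)/(S_up−S_dn) = (6.1320−0.0000)/(18.5220−11.2896) = 0.8479. V = [p*·6.1320 + (1−p*)·0.0000]/1 = 5.3842. B = V − Δ·S = -9.5719.
(3,3): S=28.9406. Δ = (V_up−V_dn)/(S_up−S_dn) = (17.9977−6.1320)/(30.3877−18.5220) = 1.0000. V = [p*·17.9977 + (1−p*)·6.1320]/1 = 16.5506. B = V − Δ·S = -12.3900.
(2,0): S=10.2400. Δ = (V_up−V_dn)/(S_up−S_dn) = (0.0000−0.0000)/(10.7520−6.5536) = 0.0000. V = [p*·0.0000 + (1−p*)·0.0000]/1 = 0.0000. B = V − Δ·S = 0.0000.
(2,1): S=16.8000. Δ = (V_up−V_dn)/(S_up−S_dn) = (5.3842−0.0000)/(17.6400−10.7520) = 0.7817. V = [p*·5.3842 + (1−p*)·0.0000]/1 = 4.7276. B = V − Δ·S = -8.4046.
(2,2): S=27.5625. Δ = (V_up−V_dn)/(S_up−S_dn) = (16.5506−5.3842)/(28.9406−17.6400) = 0.9881. V = [p*·16.5506 + (1−p*)·5.3842]/1 = 15.1889. B = V − Δ·S = -12.0463.
(1,0): S=16.0000. Δ = (V_up−V_dn)/(S_up−S_dn) = (4.7276−0.0000)/(16.8000−10.2400) = 0.7207. V = [p*·4.7276 + (1−p*)·0.0000]/1 = 4.1511. B = V − Δ·S = -7.3796.
(1,1): S=26.2500. Δ = (V_up−V_dn)/(S_up−S_dn) = (15.1889−4.7276)/(27.5625−16.8000) = 0.9720. V = [p*·15.1889 + (1−p*)·4.7276]/1 = 13.9131. B = V − Δ·S = -11.6022.
(0,0): S=25.0000. Δ = (V_up−V_dn)/(S_up−S_dn) = (13.9131−4.1511)/(26.2500−16.0000) = 0.9524. V = [p*·13.9131 + (1−p*)·4.1511]/1 = 12.7226. B = V − Δ·S = -11.0873.
Root portfolio cost Δ·25+B reproduces V0=12.7226.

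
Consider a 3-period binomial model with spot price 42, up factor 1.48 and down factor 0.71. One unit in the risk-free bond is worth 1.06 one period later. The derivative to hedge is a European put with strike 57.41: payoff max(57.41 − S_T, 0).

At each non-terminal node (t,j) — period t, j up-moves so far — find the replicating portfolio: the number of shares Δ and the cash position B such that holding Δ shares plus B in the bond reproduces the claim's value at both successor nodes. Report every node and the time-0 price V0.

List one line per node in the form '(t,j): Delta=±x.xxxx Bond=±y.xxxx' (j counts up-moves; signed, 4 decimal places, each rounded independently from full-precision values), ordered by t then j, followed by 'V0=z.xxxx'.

Since d<R<u, set p* = (R−d)/(u−d) = 0.4545; price each node as the discounted p*-expectation of its children.
Terminal values V(3,·): V(3,0)=42.3777, V(3,1)=26.0751, V(3,2)=0.0000, V(3,3)=0.0000
  t=2,j=0: stock 21.1722 → up 31.3349 (V=26.0751), down 15.0323 (V=42.3777). Price 32.9882; hedge Δ=-1.0000, bond B=54.1604.
  t=2,j=1: stock 44.1336 → up 65.3177 (V=0.0000), down 31.3349 (V=26.0751). Price 13.4177; hedge Δ=-0.7673, bond B=47.2816.
  t=2,j=2: stock 91.9968 → up 136.1553 (V=0.0000), down 65.3177 (V=0.0000). Price 0.0000; hedge Δ=0.0000, bond B=0.0000.
  t=1,j=0: stock 29.8200 → up 44.1336 (V=13.4177), down 21.1722 (V=32.9882). Price 22.7288; hedge Δ=-0.8523, bond B=48.1449.
  t=1,j=1: stock 62.1600 → up 91.9968 (V=0.0000), down 44.1336 (V=13.4177). Price 6.9045; hedge Δ=-0.2803, bond B=24.3301.
  t=0,j=0: stock 42.0000 → up 62.1600 (V=6.9045), down 29.8200 (V=22.7288). Price 14.6565; hedge Δ=-0.4893, bond B=35.2076.
Check: Δ(0,0)·S0 + B(0,0) = 14.6565 = V0.

(0,0): Delta=-0.4893 Bond=35.2076
(1,0): Delta=-0.8523 Bond=48.1449
(1,1): Delta=-0.2803 Bond=24.3301
(2,0): Delta=-1.0000 Bond=54.1604
(2,1): Delta=-0.7673 Bond=47.2816
(2,2): Delta=0.0000 Bond=0.0000
V0=14.6565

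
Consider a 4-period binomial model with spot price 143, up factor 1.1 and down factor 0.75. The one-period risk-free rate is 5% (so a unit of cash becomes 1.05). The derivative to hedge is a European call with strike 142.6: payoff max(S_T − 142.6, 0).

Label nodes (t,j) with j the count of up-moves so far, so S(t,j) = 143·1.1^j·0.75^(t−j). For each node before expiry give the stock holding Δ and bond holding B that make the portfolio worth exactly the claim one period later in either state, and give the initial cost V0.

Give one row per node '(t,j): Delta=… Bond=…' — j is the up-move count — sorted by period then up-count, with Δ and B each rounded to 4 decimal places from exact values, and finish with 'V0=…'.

(0,0): Delta=0.7249 Bond=-73.9623
(1,0): Delta=0.0027 Bond=-0.2037
(1,1): Delta=0.8069 Bond=-90.5699
(2,0): Delta=0.0000 Bond=0.0000
(2,1): Delta=0.0030 Bond=-0.2495
(2,2): Delta=0.8983 Bond=-110.9065
(3,0): Delta=0.0000 Bond=0.0000
(3,1): Delta=0.0000 Bond=0.0000
(3,2): Delta=0.0033 Bond=-0.3056
(3,3): Delta=1.0000 Bond=-135.8095
V0=29.6935

Since d<R<u, set p* = (R−d)/(u−d) = 0.8571; price each node as the discounted p*-expectation of its children.
Terminal payoffs: V(4,0)=0.0000, V(4,1)=0.0000, V(4,2)=0.0000, V(4,3)=0.1498, V(4,4)=66.7663
  t=3,j=0: stock 60.3281 → up 66.3609 (V=0.0000), down 45.2461 (V=0.0000). Price 0.0000; hedge Δ=0.0000, bond B=0.0000.
  t=3,j=1: stock 88.4813 → up 97.3294 (V=0.0000), down 66.3609 (V=0.0000). Price 0.0000; hedge Δ=0.0000, bond B=0.0000.
  t=3,j=2: stock 129.7725 → up 142.7498 (V=0.1498), down 97.3294 (V=0.0000). Price 0.1222; hedge Δ=0.0033, bond B=-0.3056.
  t=3,j=3: stock 190.3330 → up 209.3663 (V=66.7663), down 142.7498 (V=0.1498). Price 54.5235; hedge Δ=1.0000, bond B=-135.8095.
  t=2,j=0: stock 80.4375 → up 88.4813 (V=0.0000), down 60.3281 (V=0.0000). Price 0.0000; hedge Δ=0.0000, bond B=0.0000.
  t=2,j=1: stock 117.9750 → up 129.7725 (V=0.1222), down 88.4813 (V=0.0000). Price 0.0998; hedge Δ=0.0030, bond B=-0.2495.
  t=2,j=2: stock 173.0300 → up 190.3330 (V=54.5235), down 129.7725 (V=0.1222). Price 44.5256; hedge Δ=0.8983, bond B=-110.9065.
  t=1,j=0: stock 107.2500 → up 117.9750 (V=0.0998), down 80.4375 (V=0.0000). Price 0.0815; hedge Δ=0.0027, bond B=-0.2037.
  t=1,j=1: stock 157.3000 → up 173.0300 (V=44.5256), down 117.9750 (V=0.0998). Price 36.3610; hedge Δ=0.8069, bond B=-90.5699.
  t=0,j=0: stock 143.0000 → up 157.3000 (V=36.3610), down 107.2500 (V=0.0815). Price 29.6935; hedge Δ=0.7249, bond B=-73.9623.
Root portfolio cost Δ·143+B reproduces V0=29.6935.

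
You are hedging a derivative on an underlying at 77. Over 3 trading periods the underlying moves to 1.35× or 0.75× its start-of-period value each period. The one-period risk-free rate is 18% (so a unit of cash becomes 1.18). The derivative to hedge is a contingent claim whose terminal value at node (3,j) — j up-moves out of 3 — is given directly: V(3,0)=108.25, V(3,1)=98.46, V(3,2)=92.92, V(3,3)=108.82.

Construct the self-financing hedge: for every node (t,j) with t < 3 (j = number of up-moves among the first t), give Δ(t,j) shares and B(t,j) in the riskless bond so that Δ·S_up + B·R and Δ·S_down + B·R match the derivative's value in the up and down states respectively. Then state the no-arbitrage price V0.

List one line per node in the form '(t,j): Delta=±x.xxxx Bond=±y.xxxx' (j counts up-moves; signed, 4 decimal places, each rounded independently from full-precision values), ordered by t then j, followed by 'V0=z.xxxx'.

(0,0): Delta=0.0798 Bond=54.7690
(1,0): Delta=-0.1649 Bond=78.7590
(1,1): Delta=0.1335 Bond=59.0405
(2,0): Delta=-0.3767 Bond=102.1081
(2,1): Delta=-0.1184 Bond=89.3093
(2,2): Delta=0.1888 Bond=61.9025
V0=60.9102

No-arbitrage ⇒ martingale measure with p* = (R−d)/(u−d) = 0.7167.
Terminal values V(3,·): V(3,0)=108.2500, V(3,1)=98.4600, V(3,2)=92.9200, V(3,3)=108.8200
Node (2,0) S=43.3125: V=(p*·98.4600+(1−p*)·108.2500)/1.18=85.7914; Δ=(98.4600−108.2500)/(58.4719−32.4844)=-0.3767; B=V−Δ·S=102.1081
Node (2,1) S=77.9625: V=(p*·92.9200+(1−p*)·98.4600)/1.18=80.0760; Δ=(92.9200−98.4600)/(105.2494−58.4719)=-0.1184; B=V−Δ·S=89.3093
Node (2,2) S=140.3325: V=(p*·108.8200+(1−p*)·92.9200)/1.18=88.4025; Δ=(108.8200−92.9200)/(189.4489−105.2494)=0.1888; B=V−Δ·S=61.9025
Node (1,0) S=57.7500: V=(p*·80.0760+(1−p*)·85.7914)/1.18=69.2333; Δ=(80.0760−85.7914)/(77.9625−43.3125)=-0.1649; B=V−Δ·S=78.7590
Node (1,1) S=103.9500: V=(p*·88.4025+(1−p*)·80.0760)/1.18=72.9181; Δ=(88.4025−80.0760)/(140.3325−77.9625)=0.1335; B=V−Δ·S=59.0405
Node (0,0) S=77.0000: V=(p*·72.9181+(1−p*)·69.2333)/1.18=60.9102; Δ=(72.9181−69.2333)/(103.9500−57.7500)=0.0798; B=V−Δ·S=54.7690
Check: Δ(0,0)·S0 + B(0,0) = 60.9102 = V0.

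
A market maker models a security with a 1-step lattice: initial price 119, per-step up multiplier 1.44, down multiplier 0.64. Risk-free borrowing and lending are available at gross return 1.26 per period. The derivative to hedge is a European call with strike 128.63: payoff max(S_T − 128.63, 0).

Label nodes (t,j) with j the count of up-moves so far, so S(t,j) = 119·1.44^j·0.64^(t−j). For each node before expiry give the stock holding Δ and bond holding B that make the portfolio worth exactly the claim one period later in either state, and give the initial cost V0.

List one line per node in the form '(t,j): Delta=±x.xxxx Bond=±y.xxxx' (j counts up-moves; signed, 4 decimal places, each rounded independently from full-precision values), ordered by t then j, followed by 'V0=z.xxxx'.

Risk-neutral probability p* = (R−d)/(u−d) = (1.26−0.64)/(1.44−0.64) = 0.7750.
Terminal values V(1,·): V(1,0)=0.0000, V(1,1)=42.7300
(0,0): S=119.0000. Δ = (V_up−V_dn)/(S_up−S_dn) = (42.7300−0.0000)/(171.3600−76.1600) = 0.4488. V = [p*·42.7300 + (1−p*)·0.0000]/1.26 = 26.2823. B = V − Δ·S = -27.1302.
Self-financing check: at every node Δ·S+B equals the discounted successor values.

(0,0): Delta=0.4488 Bond=-27.1302
V0=26.2823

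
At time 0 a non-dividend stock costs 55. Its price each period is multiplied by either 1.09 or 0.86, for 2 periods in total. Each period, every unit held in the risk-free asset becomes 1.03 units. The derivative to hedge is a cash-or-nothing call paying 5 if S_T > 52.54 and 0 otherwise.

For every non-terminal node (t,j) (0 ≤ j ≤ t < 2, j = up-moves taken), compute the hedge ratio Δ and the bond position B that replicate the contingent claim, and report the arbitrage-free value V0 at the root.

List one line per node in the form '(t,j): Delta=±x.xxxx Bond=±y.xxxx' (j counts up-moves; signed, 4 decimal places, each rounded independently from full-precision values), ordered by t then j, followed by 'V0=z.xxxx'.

Risk-neutral probability p* = (R−d)/(u−d) = (1.03−0.86)/(1.09−0.86) = 0.7391.
At expiry t=2: V(2,0)=0.0000, V(2,1)=0.0000, V(2,2)=5.0000
(1,0): S=47.3000. Δ = (V_up−V_dn)/(S_up−S_dn) = (0.0000−0.0000)/(51.5570−40.6780) = 0.0000. V = [p*·0.0000 + (1−p*)·0.0000]/1.03 = 0.0000. B = V − Δ·S = 0.0000.
(1,1): S=59.9500. Δ = (V_up−V_dn)/(S_up−S_dn) = (5.0000−0.0000)/(65.3455−51.5570) = 0.3626. V = [p*·5.0000 + (1−p*)·0.0000]/1.03 = 3.5880. B = V − Δ·S = -18.1511.
(0,0): S=55.0000. Δ = (V_up−V_dn)/(S_up−S_dn) = (3.5880−0.0000)/(59.9500−47.3000) = 0.2836. V = [p*·3.5880 + (1−p*)·0.0000]/1.03 = 2.5748. B = V − Δ·S = -13.0253.
Root portfolio cost Δ·55+B reproduces V0=2.5748.

(0,0): Delta=0.2836 Bond=-13.0253
(1,0): Delta=0.0000 Bond=0.0000
(1,1): Delta=0.3626 Bond=-18.1511
V0=2.5748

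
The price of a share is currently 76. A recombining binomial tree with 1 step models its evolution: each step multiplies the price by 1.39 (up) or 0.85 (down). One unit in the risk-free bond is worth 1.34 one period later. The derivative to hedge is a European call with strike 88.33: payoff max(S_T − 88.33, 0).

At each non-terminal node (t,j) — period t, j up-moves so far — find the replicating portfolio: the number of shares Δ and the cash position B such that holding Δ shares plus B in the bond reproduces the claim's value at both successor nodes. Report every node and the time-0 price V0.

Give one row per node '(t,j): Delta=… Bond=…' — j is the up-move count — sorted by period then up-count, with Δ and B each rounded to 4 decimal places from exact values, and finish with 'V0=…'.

(0,0): Delta=0.4218 Bond=-20.3337
V0=11.7218

Risk-neutral probability p* = (R−d)/(u−d) = (1.34−0.85)/(1.39−0.85) = 0.9074.
Payoff layer (t=1): V(1,0)=0.0000, V(1,1)=17.3100
(0,0): S=76.0000. Δ = (V_up−V_dn)/(S_up−S_dn) = (17.3100−0.0000)/(105.6400−64.6000) = 0.4218. V = [p*·17.3100 + (1−p*)·0.0000]/1.34 = 11.7218. B = V − Δ·S = -20.3337.
Each (Δ,B) replicates both successor values, so the strategy is self-financing and V0 is arbitrage-free.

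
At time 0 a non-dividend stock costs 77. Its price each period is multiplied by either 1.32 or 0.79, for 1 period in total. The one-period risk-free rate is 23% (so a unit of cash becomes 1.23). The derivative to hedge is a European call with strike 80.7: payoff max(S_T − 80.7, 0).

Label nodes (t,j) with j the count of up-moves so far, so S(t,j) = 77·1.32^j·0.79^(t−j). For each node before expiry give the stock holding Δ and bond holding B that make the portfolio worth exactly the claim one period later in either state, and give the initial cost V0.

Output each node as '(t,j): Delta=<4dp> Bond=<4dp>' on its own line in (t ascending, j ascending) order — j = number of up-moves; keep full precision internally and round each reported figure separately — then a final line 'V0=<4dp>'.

Risk-neutral probability p* = (R−d)/(u−d) = (1.23−0.79)/(1.32−0.79) = 0.8302.
Terminal values V(1,·): V(1,0)=0.0000, V(1,1)=20.9400
  t=0,j=0: stock 77.0000 → up 101.6400 (V=20.9400), down 60.8300 (V=0.0000). Price 14.1335; hedge Δ=0.5131, bond B=-25.3760.
The time-0 hedge costs 14.1335, which is the no-arbitrage price.

(0,0): Delta=0.5131 Bond=-25.3760
V0=14.1335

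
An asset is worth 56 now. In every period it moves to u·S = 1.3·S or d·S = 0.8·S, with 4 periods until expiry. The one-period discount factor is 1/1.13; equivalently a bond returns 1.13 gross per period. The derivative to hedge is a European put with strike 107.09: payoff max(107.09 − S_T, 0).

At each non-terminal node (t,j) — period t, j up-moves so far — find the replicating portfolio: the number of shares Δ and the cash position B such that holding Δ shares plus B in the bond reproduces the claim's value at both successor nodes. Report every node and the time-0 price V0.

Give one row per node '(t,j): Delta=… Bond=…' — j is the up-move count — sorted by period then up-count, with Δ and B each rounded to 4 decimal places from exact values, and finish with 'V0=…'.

Since d<R<u, set p* = (R−d)/(u−d) = 0.6600; price each node as the discounted p*-expectation of its children.
Terminal values V(4,·): V(4,0)=84.1524, V(4,1)=69.8164, V(4,2)=46.5204, V(4,3)=8.6644, V(4,4)=0.0000
Node (3,0) S=28.6720: V=(p*·69.8164+(1−p*)·84.1524)/1.13=66.0979; Δ=(69.8164−84.1524)/(37.2736−22.9376)=-1.0000; B=V−Δ·S=94.7699
Node (3,1) S=46.5920: V=(p*·46.5204+(1−p*)·69.8164)/1.13=48.1779; Δ=(46.5204−69.8164)/(60.5696−37.2736)=-1.0000; B=V−Δ·S=94.7699
Node (3,2) S=75.7120: V=(p*·8.6644+(1−p*)·46.5204)/1.13=19.0579; Δ=(8.6644−46.5204)/(98.4256−60.5696)=-1.0000; B=V−Δ·S=94.7699
Node (3,3) S=123.0320: V=(p*·0.0000+(1−p*)·8.6644)/1.13=2.6070; Δ=(0.0000−8.6644)/(159.9416−98.4256)=-0.1408; B=V−Δ·S=19.9358
Node (2,0) S=35.8400: V=(p*·48.1779+(1−p*)·66.0979)/1.13=48.0272; Δ=(48.1779−66.0979)/(46.5920−28.6720)=-1.0000; B=V−Δ·S=83.8672
Node (2,1) S=58.2400: V=(p*·19.0579+(1−p*)·48.1779)/1.13=25.6272; Δ=(19.0579−48.1779)/(75.7120−46.5920)=-1.0000; B=V−Δ·S=83.8672
Node (2,2) S=94.6400: V=(p*·2.6070+(1−p*)·19.0579)/1.13=7.2569; Δ=(2.6070−19.0579)/(123.0320−75.7120)=-0.3477; B=V−Δ·S=40.1588
Node (1,0) S=44.8000: V=(p*·25.6272+(1−p*)·48.0272)/1.13=29.4187; Δ=(25.6272−48.0272)/(58.2400−35.8400)=-1.0000; B=V−Δ·S=74.2187
Node (1,1) S=72.8000: V=(p*·7.2569+(1−p*)·25.6272)/1.13=11.9494; Δ=(7.2569−25.6272)/(94.6400−58.2400)=-0.5047; B=V−Δ·S=48.6899
Node (0,0) S=56.0000: V=(p*·11.9494+(1−p*)·29.4187)/1.13=15.8309; Δ=(11.9494−29.4187)/(72.8000−44.8000)=-0.6239; B=V−Δ·S=50.7697
Root portfolio cost Δ·56+B reproduces V0=15.8309.

(0,0): Delta=-0.6239 Bond=50.7697
(1,0): Delta=-1.0000 Bond=74.2187
(1,1): Delta=-0.5047 Bond=48.6899
(2,0): Delta=-1.0000 Bond=83.8672
(2,1): Delta=-1.0000 Bond=83.8672
(2,2): Delta=-0.3477 Bond=40.1588
(3,0): Delta=-1.0000 Bond=94.7699
(3,1): Delta=-1.0000 Bond=94.7699
(3,2): Delta=-1.0000 Bond=94.7699
(3,3): Delta=-0.1408 Bond=19.9358
V0=15.8309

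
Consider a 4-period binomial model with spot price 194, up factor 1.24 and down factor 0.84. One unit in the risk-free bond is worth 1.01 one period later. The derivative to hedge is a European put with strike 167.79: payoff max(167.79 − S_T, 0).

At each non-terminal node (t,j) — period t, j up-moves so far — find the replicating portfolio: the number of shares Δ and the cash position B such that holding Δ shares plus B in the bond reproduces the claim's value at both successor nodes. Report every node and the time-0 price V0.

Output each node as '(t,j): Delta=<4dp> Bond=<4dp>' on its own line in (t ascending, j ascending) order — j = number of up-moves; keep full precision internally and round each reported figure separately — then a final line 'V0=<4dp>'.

(0,0): Delta=-0.2423 Bond=62.3115
(1,0): Delta=-0.4140 Bond=90.9157
(1,1): Delta=-0.0849 Bond=25.0779
(2,0): Delta=-0.6720 Bond=127.1368
(2,1): Delta=-0.1776 Bond=44.0499
(2,2): Delta=0.0000 Bond=0.0000
(3,0): Delta=-1.0000 Bond=166.1287
(3,1): Delta=-0.3713 Bond=77.3745
(3,2): Delta=0.0000 Bond=0.0000
(3,3): Delta=0.0000 Bond=0.0000
V0=15.3090

Under the risk-neutral measure, an up-move has probability p* = (R−d)/(u−d) = 0.4250 and values discount at R = 1.01.
Terminal values V(4,·): V(4,0)=71.2030, V(4,1)=25.2091, V(4,2)=0.0000, V(4,3)=0.0000, V(4,4)=0.0000
  t=3,j=0: stock 114.9846 → up 142.5809 (V=25.2091), down 96.5870 (V=71.2030). Price 51.1441; hedge Δ=-1.0000, bond B=166.1287.
  t=3,j=1: stock 169.7391 → up 210.4765 (V=0.0000), down 142.5809 (V=25.2091). Price 14.3517; hedge Δ=-0.3713, bond B=77.3745.
  t=3,j=2: stock 250.5673 → up 310.7034 (V=0.0000), down 210.4765 (V=0.0000). Price 0.0000; hedge Δ=0.0000, bond B=0.0000.
  t=3,j=3: stock 369.8851 → up 458.6575 (V=0.0000), down 310.7034 (V=0.0000). Price 0.0000; hedge Δ=0.0000, bond B=0.0000.
  t=2,j=0: stock 136.8864 → up 169.7391 (V=14.3517), down 114.9846 (V=51.1441). Price 35.1558; hedge Δ=-0.6720, bond B=127.1368.
  t=2,j=1: stock 202.0704 → up 250.5673 (V=0.0000), down 169.7391 (V=14.3517). Price 8.1705; hedge Δ=-0.1776, bond B=44.0499.
  t=2,j=2: stock 298.2944 → up 369.8851 (V=0.0000), down 250.5673 (V=0.0000). Price 0.0000; hedge Δ=0.0000, bond B=0.0000.
  t=1,j=0: stock 162.9600 → up 202.0704 (V=8.1705), down 136.8864 (V=35.1558). Price 23.4525; hedge Δ=-0.4140, bond B=90.9157.
  t=1,j=1: stock 240.5600 → up 298.2944 (V=0.0000), down 202.0704 (V=8.1705). Price 4.6515; hedge Δ=-0.0849, bond B=25.0779.
  t=0,j=0: stock 194.0000 → up 240.5600 (V=4.6515), down 162.9600 (V=23.4525). Price 15.3090; hedge Δ=-0.2423, bond B=62.3115.
Each (Δ,B) replicates both successor values, so the strategy is self-financing and V0 is arbitrage-free.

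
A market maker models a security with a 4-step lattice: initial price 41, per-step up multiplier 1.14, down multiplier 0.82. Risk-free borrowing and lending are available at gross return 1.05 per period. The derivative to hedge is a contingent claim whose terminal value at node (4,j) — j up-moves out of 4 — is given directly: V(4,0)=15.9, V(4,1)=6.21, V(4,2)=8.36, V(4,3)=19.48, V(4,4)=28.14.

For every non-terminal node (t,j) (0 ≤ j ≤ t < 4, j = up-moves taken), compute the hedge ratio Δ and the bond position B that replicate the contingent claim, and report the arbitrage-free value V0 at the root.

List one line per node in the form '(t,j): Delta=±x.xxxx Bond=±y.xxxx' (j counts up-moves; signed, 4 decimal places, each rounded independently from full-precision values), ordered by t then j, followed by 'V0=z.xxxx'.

(0,0): Delta=0.5408 Bond=-7.2049
(1,0): Delta=0.4930 Bond=-5.9576
(1,1): Delta=0.5543 Bond=-8.1941
(2,0): Delta=-0.1274 Bond=10.8472
(2,1): Delta=0.6676 Bond=-12.9478
(2,2): Delta=0.5224 Bond=-6.9040
(3,0): Delta=-1.3395 Bond=38.7911
(3,1): Delta=0.2138 Bond=0.6673
(3,2): Delta=0.7953 Bond=-19.1762
(3,3): Delta=0.4455 Bond=-2.5821
V0=14.9679

No-arbitrage ⇒ martingale measure with p* = (R−d)/(u−d) = 0.7188.
Payoff layer (t=4): V(4,0)=15.9000, V(4,1)=6.2100, V(4,2)=8.3600, V(4,3)=19.4800, V(4,4)=28.1400
Node (3,0) S=22.6061: V=(p*·6.2100+(1−p*)·15.9000)/1.05=8.5098; Δ=(6.2100−15.9000)/(25.7709−18.5370)=-1.3395; B=V−Δ·S=38.7911
Node (3,1) S=31.4280: V=(p*·8.3600+(1−p*)·6.2100)/1.05=7.3860; Δ=(8.3600−6.2100)/(35.8279−25.7709)=0.2138; B=V−Δ·S=0.6673
Node (3,2) S=43.6926: V=(p*·19.4800+(1−p*)·8.3600)/1.05=15.5738; Δ=(19.4800−8.3600)/(49.8095−35.8279)=0.7953; B=V−Δ·S=-19.1762
Node (3,3) S=60.7433: V=(p*·28.1400+(1−p*)·19.4800)/1.05=24.4804; Δ=(28.1400−19.4800)/(69.2474−49.8095)=0.4455; B=V−Δ·S=-2.5821
Node (2,0) S=27.5684: V=(p*·7.3860+(1−p*)·8.5098)/1.05=7.3353; Δ=(7.3860−8.5098)/(31.4280−22.6061)=-0.1274; B=V−Δ·S=10.8472
Node (2,1) S=38.3268: V=(p*·15.5738+(1−p*)·7.3860)/1.05=12.6390; Δ=(15.5738−7.3860)/(43.6926−31.4280)=0.6676; B=V−Δ·S=-12.9478
Node (2,2) S=53.2836: V=(p*·24.4804+(1−p*)·15.5738)/1.05=20.9289; Δ=(24.4804−15.5738)/(60.7433−43.6926)=0.5224; B=V−Δ·S=-6.9040
Node (1,0) S=33.6200: V=(p*·12.6390+(1−p*)·7.3353)/1.05=10.6165; Δ=(12.6390−7.3353)/(38.3268−27.5684)=0.4930; B=V−Δ·S=-5.9576
Node (1,1) S=46.7400: V=(p*·20.9289+(1−p*)·12.6390)/1.05=17.7118; Δ=(20.9289−12.6390)/(53.2836−38.3268)=0.5543; B=V−Δ·S=-8.1941
Node (0,0) S=41.0000: V=(p*·17.7118+(1−p*)·10.6165)/1.05=14.9679; Δ=(17.7118−10.6165)/(46.7400−33.6200)=0.5408; B=V−Δ·S=-7.2049
Self-financing check: at every node Δ·S+B equals the discounted successor values.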